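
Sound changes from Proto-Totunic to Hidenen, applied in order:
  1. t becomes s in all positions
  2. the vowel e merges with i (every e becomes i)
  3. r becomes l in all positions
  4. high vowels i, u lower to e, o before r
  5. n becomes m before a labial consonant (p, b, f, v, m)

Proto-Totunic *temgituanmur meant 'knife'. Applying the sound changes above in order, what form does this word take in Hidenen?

Hidenen: *temgituanmur
  temgituanmur → semgisuanmur   [unconditioned shift]
  semgisuanmur → simgisuanmur   [vowel merger]
  simgisuanmur → simgisuanmul   [unconditioned shift]
  simgisuanmul (rule 4 does not apply)
  simgisuanmul → simgisuammul   [nasal place assimilation]
  giving Hidenen simgisuammul.

simgisuammul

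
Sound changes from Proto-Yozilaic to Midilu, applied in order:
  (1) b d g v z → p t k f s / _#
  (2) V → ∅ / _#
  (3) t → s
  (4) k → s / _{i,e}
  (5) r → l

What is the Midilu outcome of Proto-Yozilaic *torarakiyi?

solalasiy

Midilu: *torarakiyi
  torarakiyi (rule 1 does not apply)
  torarakiyi → torarakiy   [apocope]
  torarakiy → sorarakiy   [unconditioned shift]
  sorarakiy → sorarasiy   [palatalisation]
  sorarasiy → solalasiy   [unconditioned shift]
  giving Midilu solalasiy.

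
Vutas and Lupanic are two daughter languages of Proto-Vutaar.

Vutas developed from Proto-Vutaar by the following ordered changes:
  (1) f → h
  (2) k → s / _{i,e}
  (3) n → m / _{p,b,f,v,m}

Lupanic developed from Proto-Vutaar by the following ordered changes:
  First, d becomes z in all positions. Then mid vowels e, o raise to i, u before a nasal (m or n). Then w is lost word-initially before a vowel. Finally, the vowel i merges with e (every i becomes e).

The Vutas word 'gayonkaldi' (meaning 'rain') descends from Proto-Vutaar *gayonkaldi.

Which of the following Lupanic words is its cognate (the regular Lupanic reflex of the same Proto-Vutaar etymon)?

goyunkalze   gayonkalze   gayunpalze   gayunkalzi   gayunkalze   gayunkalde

Lupanic: start from *gayonkaldi.
  rule 1 (unconditioned shift): gayonkaldi → gayonkalzi
  rule 2 (pre-nasal raising): gayonkalzi → gayunkalzi
  rule 3: no change — gayunkalzi
  rule 4 (vowel merger): gayunkalzi → gayunkalze
  ⇒ Lupanic gayunkalze
The other candidates each miss or misapply at least one Lupanic change.

gayunkalze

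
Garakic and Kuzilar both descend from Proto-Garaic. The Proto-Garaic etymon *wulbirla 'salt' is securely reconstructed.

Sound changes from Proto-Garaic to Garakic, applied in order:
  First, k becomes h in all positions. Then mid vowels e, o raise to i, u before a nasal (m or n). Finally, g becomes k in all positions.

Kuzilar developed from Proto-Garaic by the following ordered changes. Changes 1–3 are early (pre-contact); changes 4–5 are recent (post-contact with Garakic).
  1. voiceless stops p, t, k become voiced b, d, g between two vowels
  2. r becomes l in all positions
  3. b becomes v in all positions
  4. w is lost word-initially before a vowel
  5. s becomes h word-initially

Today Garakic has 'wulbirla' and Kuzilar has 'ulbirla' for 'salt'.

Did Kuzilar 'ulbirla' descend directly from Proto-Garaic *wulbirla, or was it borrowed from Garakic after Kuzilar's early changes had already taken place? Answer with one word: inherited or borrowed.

If inherited, *wulbirla would pass through all of Kuzilar's changes:
Kuzilar: *wulbirla > wulbilla > wulvilla > ulvilla  (by unconditioned shift, unconditioned shift, glide loss)
If borrowed from Garakic 'wulbirla' after the early changes, it would undergo only the recent ones:
  rule 4 (glide loss): wulbirla → ulbirla
  rule 5 (debuccalisation): no change (ulbirla)
  ⇒ as a loan: ulbirla
Kuzilar 'ulbirla' matches the loan outcome 'ulbirla', not the inherited 'ulvilla' — it skipped the early Kuzilar changes, so it was borrowed from Garakic.

borrowed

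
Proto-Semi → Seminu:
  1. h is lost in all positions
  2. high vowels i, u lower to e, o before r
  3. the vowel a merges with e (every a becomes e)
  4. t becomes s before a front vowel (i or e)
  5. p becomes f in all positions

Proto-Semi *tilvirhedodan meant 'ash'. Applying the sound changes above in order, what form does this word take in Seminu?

silveredoden

Seminu: *tilvirhedodan
  tilvirhedodan → tilviredodan   [h-loss]
  tilviredodan → tilveredodan   [pre-rhotic lowering]
  tilveredodan → tilveredoden   [vowel merger]
  tilveredoden → silveredoden   [palatalisation]
  silveredoden (rule 5 does not apply)
  giving Seminu silveredoden.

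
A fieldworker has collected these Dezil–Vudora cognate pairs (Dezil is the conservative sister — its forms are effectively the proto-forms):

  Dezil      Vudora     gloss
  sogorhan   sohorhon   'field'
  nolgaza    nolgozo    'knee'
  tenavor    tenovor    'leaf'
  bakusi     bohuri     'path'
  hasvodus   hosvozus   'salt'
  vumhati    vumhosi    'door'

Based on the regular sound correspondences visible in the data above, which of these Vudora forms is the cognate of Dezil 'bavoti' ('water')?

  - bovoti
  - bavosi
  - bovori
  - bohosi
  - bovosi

bovosi

tenavor ~ tenovor — Dezil a corresponds to Vudora o after a consonant, before a labial obstruent.
vumhati ~ vumhosi — Dezil t corresponds to Vudora s between vowels (before a front vowel).
Applying these to Dezil 'bavoti':
  bavoti → bovoti   (a→o after a consonant, before a labial obstruent)
  bovoti → bovosi   (t→s between vowels (before a front vowel))
So the Vudora cognate is 'bovosi'.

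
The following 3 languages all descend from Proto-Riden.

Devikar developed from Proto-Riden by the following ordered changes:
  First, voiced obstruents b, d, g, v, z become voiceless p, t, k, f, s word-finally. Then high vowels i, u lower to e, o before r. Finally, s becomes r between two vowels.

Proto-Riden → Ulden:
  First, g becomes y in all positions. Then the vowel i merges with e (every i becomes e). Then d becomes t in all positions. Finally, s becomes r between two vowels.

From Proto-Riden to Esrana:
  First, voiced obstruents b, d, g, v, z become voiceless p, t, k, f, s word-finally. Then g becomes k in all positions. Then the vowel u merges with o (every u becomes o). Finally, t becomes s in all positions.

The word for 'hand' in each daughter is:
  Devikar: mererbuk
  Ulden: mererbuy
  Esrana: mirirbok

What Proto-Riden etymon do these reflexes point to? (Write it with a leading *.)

*mirirbug

Position 7: Devikar has u, Ulden has u, Esrana has o. Devikar preserves u here (none of its changes turn any other segment into u), so the proto-segment is *u.
Position 2: Devikar has e, Ulden has e, Esrana has i. Esrana preserves i here (none of its changes turn any other segment into i), so the proto-segment is *i.
This points to *mirirbug. Verify forward in each daughter:
Devikar: start from *mirirbug.
  rule 1 (final devoicing): mirirbug → mirirbuk
  rule 2 (pre-rhotic lowering): mirirbuk → mererbuk
  rule 3: no change — mererbuk
  ⇒ Devikar mererbuk
Ulden: start from *mirirbug.
  rule 1 (unconditioned shift): mirirbug → mirirbuy
  rule 2 (vowel merger): mirirbuy → mererbuy
  rule 3: no change — mererbuy
  rule 4: no change — mererbuy
  ⇒ Ulden mererbuy
Esrana: *mirirbug > mirirbuk > mirirbok  (by final devoicing, vowel merger)
Only *mirirbug yields all of Devikar mererbuk, Ulden mererbuy, Esrana mirirbok.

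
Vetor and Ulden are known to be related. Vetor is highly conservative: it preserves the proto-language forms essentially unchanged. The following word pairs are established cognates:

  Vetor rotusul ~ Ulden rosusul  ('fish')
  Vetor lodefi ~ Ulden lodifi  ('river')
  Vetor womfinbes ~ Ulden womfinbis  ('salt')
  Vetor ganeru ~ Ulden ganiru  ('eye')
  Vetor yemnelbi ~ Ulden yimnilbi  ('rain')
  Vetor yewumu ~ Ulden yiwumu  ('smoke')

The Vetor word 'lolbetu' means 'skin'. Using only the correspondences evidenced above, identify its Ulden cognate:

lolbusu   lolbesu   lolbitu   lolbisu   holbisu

womfinbes ~ womfinbis, yemnelbi ~ yimnilbi — Vetor e corresponds to Ulden i after a consonant, before a consonant other than r, m, n, p, b, f, v.
rotusul ~ rosusul — Vetor t corresponds to Ulden s between vowels (before a back vowel).
Applying these to Vetor 'lolbetu':
  lolbetu → lolbitu   (e→i after a consonant, before a consonant other than r, m, n, p, b, f, v)
  lolbitu → lolbisu   (t→s between vowels (before a back vowel))
So the Ulden cognate is 'lolbisu'.

lolbisu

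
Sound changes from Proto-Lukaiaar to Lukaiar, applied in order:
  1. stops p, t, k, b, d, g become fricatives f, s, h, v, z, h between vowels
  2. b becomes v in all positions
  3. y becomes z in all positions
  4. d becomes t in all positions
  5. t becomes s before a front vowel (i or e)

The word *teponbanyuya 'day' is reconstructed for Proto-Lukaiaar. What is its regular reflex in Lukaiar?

Lukaiar: start from *teponbanyuya.
  rule 1 (intervocalic lenition): teponbanyuya → tefonbanyuya
  rule 2 (unconditioned shift): tefonbanyuya → tefonvanyuya
  rule 3 (unconditioned shift): tefonvanyuya → tefonvanzuza
  rule 4: no change — tefonvanzuza
  rule 5 (palatalisation): tefonvanzuza → sefonvanzuza
  ⇒ Lukaiar sefonvanzuza

sefonvanzuza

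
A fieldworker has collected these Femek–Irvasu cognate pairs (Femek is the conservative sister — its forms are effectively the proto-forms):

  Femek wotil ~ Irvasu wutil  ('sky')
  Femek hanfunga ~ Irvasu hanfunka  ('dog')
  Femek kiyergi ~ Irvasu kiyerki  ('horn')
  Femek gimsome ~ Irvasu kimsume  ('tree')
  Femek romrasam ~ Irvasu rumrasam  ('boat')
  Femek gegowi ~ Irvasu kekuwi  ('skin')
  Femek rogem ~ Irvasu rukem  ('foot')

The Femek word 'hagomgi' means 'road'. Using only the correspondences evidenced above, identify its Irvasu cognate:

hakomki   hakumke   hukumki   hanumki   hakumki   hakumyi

hakumki

gegowi ~ kekuwi — Femek g corresponds to Irvasu k between vowels (before a back vowel).
gimsome ~ kimsume, romrasam ~ rumrasam — Femek o corresponds to Irvasu u after a consonant, before a nasal.
kiyergi ~ kiyerki — Femek g corresponds to Irvasu k after a consonant, before a front vowel.
Applying these to Femek 'hagomgi':
  hagomgi → hakomgi   (g→k between vowels (before a back vowel))
  hakomgi → hakumgi   (o→u after a consonant, before a nasal)
  hakumgi → hakumki   (g→k after a consonant, before a front vowel)
So the Irvasu cognate is 'hakumki'.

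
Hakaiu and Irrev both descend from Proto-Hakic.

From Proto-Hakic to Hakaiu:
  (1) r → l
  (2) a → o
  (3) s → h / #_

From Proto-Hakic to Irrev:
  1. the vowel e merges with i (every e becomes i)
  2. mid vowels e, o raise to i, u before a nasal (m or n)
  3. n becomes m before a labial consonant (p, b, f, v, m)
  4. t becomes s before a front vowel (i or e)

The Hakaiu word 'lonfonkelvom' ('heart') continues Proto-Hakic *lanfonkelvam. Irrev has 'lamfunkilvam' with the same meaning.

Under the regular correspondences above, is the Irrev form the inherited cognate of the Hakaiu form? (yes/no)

Derive the expected Irrev reflex of *lanfonkelvam:
Irrev: *lanfonkelvam > lanfonkilvam > lanfunkilvam > lamfunkilvam  (by vowel merger, pre-nasal raising, nasal place assimilation)
Irrev 'lamfunkilvam' matches the regular reflex exactly, so the pair is cognate.

yes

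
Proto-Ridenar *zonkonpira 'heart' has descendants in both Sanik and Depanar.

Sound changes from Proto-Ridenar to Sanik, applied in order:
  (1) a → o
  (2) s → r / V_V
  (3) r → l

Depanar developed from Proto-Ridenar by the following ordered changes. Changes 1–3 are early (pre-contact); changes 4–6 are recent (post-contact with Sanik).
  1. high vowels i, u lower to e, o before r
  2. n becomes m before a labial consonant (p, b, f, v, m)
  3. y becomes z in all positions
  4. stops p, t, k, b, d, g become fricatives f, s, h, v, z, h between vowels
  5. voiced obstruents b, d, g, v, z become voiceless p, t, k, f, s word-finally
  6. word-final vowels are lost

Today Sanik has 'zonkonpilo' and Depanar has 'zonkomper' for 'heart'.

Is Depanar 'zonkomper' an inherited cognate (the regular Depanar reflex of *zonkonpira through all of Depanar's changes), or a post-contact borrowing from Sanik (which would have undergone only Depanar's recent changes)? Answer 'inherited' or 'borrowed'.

inherited

If inherited, *zonkonpira would pass through all of Depanar's changes:
Depanar: *zonkonpira
  zonkonpira → zonkonpera   [pre-rhotic lowering]
  zonkonpera → zonkompera   [nasal place assimilation]
  zonkompera (rule 3 does not apply)
  zonkompera (rule 4 does not apply)
  zonkompera (rule 5 does not apply)
  zonkompera → zonkomper   [apocope]
  giving Depanar zonkomper.
If borrowed from Sanik 'zonkonpilo' after the early changes, it would undergo only the recent ones:
  rule 4 (intervocalic lenition): no change (zonkonpilo)
  rule 5 (final devoicing): no change (zonkonpilo)
  rule 6 (apocope): zonkonpilo → zonkonpil
  ⇒ as a loan: zonkonpil
Depanar 'zonkomper' matches the inherited outcome exactly, so it is an inherited cognate, not a loan.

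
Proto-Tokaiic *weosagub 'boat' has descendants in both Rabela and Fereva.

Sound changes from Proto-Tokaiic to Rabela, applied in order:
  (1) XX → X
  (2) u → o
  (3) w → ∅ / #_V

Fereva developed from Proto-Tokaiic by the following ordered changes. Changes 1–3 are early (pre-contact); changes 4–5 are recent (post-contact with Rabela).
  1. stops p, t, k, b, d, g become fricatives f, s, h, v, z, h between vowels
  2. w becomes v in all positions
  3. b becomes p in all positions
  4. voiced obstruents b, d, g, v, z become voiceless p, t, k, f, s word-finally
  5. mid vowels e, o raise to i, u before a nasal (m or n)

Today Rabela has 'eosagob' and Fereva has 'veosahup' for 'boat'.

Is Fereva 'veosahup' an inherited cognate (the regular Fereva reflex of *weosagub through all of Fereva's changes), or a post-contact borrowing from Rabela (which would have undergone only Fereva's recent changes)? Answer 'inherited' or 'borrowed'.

If inherited, *weosagub would pass through all of Fereva's changes:
Fereva: *weosagub > weosahub > veosahub > veosahup  (by intervocalic lenition, unconditioned shift, unconditioned shift)
If borrowed from Rabela 'eosagob' after the early changes, it would undergo only the recent ones:
  rule 4 (final devoicing): eosagob → eosagop
  rule 5 (pre-nasal raising): no change (eosagop)
  ⇒ as a loan: eosagop
Fereva 'veosahup' matches the inherited outcome exactly, so it is an inherited cognate, not a loan.

inherited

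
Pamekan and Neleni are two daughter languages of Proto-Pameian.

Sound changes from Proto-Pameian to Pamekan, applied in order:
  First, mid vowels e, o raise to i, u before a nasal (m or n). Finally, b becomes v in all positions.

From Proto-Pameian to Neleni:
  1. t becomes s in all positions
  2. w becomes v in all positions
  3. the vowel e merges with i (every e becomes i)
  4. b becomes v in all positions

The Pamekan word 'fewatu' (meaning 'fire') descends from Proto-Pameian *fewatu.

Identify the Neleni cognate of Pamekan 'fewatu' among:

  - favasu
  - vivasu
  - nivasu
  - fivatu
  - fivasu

Neleni: start from *fewatu.
  rule 1 (unconditioned shift): fewatu → fewasu
  rule 2 (unconditioned shift): fewasu → fevasu
  rule 3 (vowel merger): fevasu → fivasu
  rule 4: no change — fivasu
  ⇒ Neleni fivasu
The other candidates each miss or misapply at least one Neleni change.

fivasu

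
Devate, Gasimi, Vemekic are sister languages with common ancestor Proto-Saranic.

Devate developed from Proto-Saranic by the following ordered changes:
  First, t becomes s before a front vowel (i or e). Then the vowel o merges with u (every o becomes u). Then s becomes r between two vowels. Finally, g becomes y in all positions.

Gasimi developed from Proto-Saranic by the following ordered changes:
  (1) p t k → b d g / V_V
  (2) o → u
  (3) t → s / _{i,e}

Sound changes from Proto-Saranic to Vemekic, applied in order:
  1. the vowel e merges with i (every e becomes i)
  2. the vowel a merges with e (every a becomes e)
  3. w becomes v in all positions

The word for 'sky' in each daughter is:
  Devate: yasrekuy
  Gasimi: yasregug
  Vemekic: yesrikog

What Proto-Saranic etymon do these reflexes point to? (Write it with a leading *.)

*yasrekog

Position 6: Devate has k, Gasimi has g, Vemekic has k. Devate preserves k here (none of its changes turn any other segment into k), so the proto-segment is *k.
Position 5: Devate has e, Gasimi has e, Vemekic has i. Devate preserves e here (none of its changes turn any other segment into e), so the proto-segment is *e.
This points to *yasrekog. Verify forward in each daughter:
Devate: *yasrekog > yasrekug > yasrekuy  (by vowel merger, unconditioned shift)
Gasimi: *yasrekog > yasregog > yasregug  (by intervocalic voicing, vowel merger)
Vemekic: *yasrekog
  yasrekog → yasrikog   [vowel merger]
  yasrikog → yesrikog   [vowel merger]
  yesrikog (rule 3 does not apply)
  giving Vemekic yesrikog.
Only *yasrekog yields all of Devate yasrekuy, Gasimi yasregug, Vemekic yesrikog.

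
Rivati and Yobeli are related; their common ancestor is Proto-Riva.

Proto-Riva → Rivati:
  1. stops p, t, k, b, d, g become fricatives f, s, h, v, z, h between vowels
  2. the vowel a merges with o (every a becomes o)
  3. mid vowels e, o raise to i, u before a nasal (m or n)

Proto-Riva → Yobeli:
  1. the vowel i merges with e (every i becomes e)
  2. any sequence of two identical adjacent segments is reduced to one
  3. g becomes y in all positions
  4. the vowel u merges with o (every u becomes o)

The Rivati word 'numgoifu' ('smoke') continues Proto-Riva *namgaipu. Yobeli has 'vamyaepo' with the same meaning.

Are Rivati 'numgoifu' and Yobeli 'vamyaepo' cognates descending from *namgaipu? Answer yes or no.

Derive the expected Yobeli reflex of *namgaipu:
Yobeli: *namgaipu > namgaepu > namyaepu > namyaepo  (by vowel merger, unconditioned shift, vowel merger)
The regular Yobeli reflex would be 'namyaepo', but the attested form is 'vamyaepo'. The correspondence is irregular, so they are not cognates (the Yobeli form has a different source).

no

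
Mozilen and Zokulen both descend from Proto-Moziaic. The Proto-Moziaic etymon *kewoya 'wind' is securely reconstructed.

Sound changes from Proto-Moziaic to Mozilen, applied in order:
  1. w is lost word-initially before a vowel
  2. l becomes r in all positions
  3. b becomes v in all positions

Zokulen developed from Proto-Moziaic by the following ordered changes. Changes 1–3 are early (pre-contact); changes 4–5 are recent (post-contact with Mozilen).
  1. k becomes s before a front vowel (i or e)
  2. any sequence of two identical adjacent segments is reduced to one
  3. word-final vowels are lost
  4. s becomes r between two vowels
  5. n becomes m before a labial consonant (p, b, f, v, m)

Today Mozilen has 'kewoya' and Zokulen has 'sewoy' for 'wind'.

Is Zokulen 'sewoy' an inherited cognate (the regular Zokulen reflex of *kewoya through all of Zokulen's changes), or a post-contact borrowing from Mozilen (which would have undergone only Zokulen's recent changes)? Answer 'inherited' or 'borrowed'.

inherited

If inherited, *kewoya would pass through all of Zokulen's changes:
Zokulen: *kewoya > sewoya > sewoy  (by palatalisation, apocope)
If borrowed from Mozilen 'kewoya' after the early changes, it would undergo only the recent ones:
  rule 4 (rhotacism): no change (kewoya)
  rule 5 (nasal place assimilation): no change (kewoya)
  ⇒ as a loan: kewoya
Zokulen 'sewoy' matches the inherited outcome exactly, so it is an inherited cognate, not a loan.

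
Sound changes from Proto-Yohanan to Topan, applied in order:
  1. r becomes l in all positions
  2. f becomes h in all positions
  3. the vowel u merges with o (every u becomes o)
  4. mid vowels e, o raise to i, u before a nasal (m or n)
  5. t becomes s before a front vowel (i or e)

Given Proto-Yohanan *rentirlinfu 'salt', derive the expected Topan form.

linsillinho

Topan: *rentirlinfu > lentillinfu > lentillinhu > lentillinho > lintillinho > linsillinho  (by unconditioned shift, unconditioned shift, vowel merger, pre-nasal raising, palatalisation)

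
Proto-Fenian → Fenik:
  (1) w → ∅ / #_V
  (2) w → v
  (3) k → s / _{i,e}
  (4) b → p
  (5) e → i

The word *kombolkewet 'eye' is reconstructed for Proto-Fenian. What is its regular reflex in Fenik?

Fenik: *kombolkewet > kombolkevet > kombolsevet > kompolsevet > kompolsivit  (by unconditioned shift, palatalisation, unconditioned shift, vowel merger)

kompolsivit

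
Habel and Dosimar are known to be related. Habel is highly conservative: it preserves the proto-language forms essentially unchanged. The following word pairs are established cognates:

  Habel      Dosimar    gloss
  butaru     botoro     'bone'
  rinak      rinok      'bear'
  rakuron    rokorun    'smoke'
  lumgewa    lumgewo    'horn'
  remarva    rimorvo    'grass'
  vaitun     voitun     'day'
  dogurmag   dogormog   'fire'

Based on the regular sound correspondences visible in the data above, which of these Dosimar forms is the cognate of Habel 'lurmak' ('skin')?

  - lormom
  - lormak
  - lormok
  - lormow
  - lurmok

rakuron ~ rokorun, dogurmag ~ dogormog — Habel u corresponds to Dosimar o after a consonant, before r.
rinak ~ rinok, rakuron ~ rokorun — Habel a corresponds to Dosimar o after a consonant, before a consonant other than r, m, n, p, b, f, v.
Applying these to Habel 'lurmak':
  lurmak → lormak   (u→o after a consonant, before r)
  lormak → lormok   (a→o after a consonant, before a consonant other than r, m, n, p, b, f, v)
So the Dosimar cognate is 'lormok'.

lormok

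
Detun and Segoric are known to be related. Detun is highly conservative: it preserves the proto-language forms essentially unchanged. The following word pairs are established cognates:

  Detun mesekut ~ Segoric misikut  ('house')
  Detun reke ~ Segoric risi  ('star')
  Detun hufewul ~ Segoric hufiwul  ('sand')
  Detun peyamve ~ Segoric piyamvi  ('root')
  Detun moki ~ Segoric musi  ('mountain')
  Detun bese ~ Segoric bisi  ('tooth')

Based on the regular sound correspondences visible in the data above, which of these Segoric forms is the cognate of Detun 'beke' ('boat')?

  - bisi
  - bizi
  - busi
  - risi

mesekut ~ misikut, reke ~ risi — Detun e corresponds to Segoric i after a consonant, before a consonant other than r, m, n, p, b, f, v.
reke ~ risi — Detun k corresponds to Segoric s between vowels (before a front vowel).
reke ~ risi, peyamve ~ piyamvi — Detun e corresponds to Segoric i word-finally.
Applying these to Detun 'beke':
  beke → bike   (e→i after a consonant, before a consonant other than r, m, n, p, b, f, v)
  bike → bise   (k→s between vowels (before a front vowel))
  bise → bisi   (e→i word-finally)
So the Segoric cognate is 'bisi'.

bisi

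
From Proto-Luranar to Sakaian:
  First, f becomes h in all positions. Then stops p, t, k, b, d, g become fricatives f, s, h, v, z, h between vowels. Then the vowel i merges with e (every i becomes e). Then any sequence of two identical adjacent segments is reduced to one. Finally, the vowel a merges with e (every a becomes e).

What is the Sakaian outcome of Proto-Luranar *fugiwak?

Sakaian: start from *fugiwak.
  rule 1 (unconditioned shift): fugiwak → hugiwak
  rule 2 (intervocalic lenition): hugiwak → huhiwak
  rule 3 (vowel merger): huhiwak → huhewak
  rule 4: no change — huhewak
  rule 5 (vowel merger): huhewak → huhewek
  ⇒ Sakaian huhewek

huhewek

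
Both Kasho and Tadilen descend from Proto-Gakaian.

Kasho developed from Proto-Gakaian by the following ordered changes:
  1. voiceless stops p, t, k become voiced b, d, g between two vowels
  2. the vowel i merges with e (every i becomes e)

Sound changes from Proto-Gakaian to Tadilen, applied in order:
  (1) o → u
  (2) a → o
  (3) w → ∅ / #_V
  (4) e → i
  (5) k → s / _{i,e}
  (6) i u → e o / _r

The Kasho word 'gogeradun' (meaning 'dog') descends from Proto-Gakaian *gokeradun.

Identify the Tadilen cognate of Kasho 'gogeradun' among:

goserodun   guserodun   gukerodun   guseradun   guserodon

Tadilen: *gokeradun > gukeradun > gukerodun > gukirodun > gusirodun > guserodun  (by vowel merger, vowel merger, vowel merger, palatalisation, pre-rhotic lowering)
The other candidates each miss or misapply at least one Tadilen change.

guserodun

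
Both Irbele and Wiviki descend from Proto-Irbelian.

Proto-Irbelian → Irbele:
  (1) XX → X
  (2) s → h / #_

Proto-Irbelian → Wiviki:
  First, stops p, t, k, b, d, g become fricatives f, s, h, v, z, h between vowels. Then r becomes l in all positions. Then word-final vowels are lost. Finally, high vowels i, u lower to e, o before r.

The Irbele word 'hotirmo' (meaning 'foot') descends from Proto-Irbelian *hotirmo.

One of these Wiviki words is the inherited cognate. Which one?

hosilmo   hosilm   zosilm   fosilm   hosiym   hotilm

Wiviki: *hotirmo
  hotirmo → hosirmo   [intervocalic lenition]
  hosirmo → hosilmo   [unconditioned shift]
  hosilmo → hosilm   [apocope]
  hosilm (rule 4 does not apply)
  giving Wiviki hosilm.
Among the options, 'hosilm' alone shows every Wiviki change applied in order.

hosilm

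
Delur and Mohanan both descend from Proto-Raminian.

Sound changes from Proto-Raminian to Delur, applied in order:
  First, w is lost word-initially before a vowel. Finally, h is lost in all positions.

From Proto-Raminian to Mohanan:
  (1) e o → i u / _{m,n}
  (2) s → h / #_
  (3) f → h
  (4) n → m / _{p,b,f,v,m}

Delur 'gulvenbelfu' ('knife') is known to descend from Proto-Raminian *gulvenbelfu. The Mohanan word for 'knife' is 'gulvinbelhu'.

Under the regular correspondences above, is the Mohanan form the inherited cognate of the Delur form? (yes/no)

no

Derive the expected Mohanan reflex of *gulvenbelfu:
Mohanan: *gulvenbelfu > gulvinbelfu > gulvinbelhu > gulvimbelhu  (by pre-nasal raising, unconditioned shift, nasal place assimilation)
The regular Mohanan reflex would be 'gulvimbelhu', but the attested form is 'gulvinbelhu'. The correspondence is irregular, so they are not cognates (the Mohanan form has a different source).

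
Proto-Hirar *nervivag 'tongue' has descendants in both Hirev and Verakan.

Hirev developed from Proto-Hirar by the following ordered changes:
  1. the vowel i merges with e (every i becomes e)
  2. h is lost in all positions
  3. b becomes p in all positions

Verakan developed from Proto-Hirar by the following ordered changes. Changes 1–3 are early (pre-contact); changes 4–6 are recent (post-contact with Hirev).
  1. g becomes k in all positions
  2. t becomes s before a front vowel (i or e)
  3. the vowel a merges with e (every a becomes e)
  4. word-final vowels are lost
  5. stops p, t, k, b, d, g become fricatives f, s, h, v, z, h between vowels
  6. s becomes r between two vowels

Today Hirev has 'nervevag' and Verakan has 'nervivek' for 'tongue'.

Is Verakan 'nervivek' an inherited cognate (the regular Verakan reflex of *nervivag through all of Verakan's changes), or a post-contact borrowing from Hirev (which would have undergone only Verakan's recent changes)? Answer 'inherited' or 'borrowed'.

inherited

If inherited, *nervivag would pass through all of Verakan's changes:
Verakan: *nervivag
  nervivag → nervivak   [unconditioned shift]
  nervivak (rule 2 does not apply)
  nervivak → nervivek   [vowel merger]
  nervivek (rule 4 does not apply)
  nervivek (rule 5 does not apply)
  nervivek (rule 6 does not apply)
  giving Verakan nervivek.
If borrowed from Hirev 'nervevag' after the early changes, it would undergo only the recent ones:
  rule 4 (apocope): no change (nervevag)
  rule 5 (intervocalic lenition): no change (nervevag)
  rule 6 (rhotacism): no change (nervevag)
  ⇒ as a loan: nervevag
Verakan 'nervivek' matches the inherited outcome exactly, so it is an inherited cognate, not a loan.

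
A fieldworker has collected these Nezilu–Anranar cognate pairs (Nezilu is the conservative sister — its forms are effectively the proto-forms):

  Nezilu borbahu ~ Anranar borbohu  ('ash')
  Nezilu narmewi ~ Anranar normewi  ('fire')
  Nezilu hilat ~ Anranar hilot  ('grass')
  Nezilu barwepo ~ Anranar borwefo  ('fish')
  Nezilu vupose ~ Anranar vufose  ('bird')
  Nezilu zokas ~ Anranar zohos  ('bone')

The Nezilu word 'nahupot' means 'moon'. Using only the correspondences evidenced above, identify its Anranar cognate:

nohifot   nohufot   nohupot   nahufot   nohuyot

nohufot

borbahu ~ borbohu, hilat ~ hilot — Nezilu a corresponds to Anranar o after a consonant, before a consonant other than r, m, n, p, b, f, v.
barwepo ~ borwefo, vupose ~ vufose — Nezilu p corresponds to Anranar f between vowels (before a back vowel).
Applying these to Nezilu 'nahupot':
  nahupot → nohupot   (a→o after a consonant, before a consonant other than r, m, n, p, b, f, v)
  nohupot → nohufot   (p→f between vowels (before a back vowel))
So the Anranar cognate is 'nohufot'.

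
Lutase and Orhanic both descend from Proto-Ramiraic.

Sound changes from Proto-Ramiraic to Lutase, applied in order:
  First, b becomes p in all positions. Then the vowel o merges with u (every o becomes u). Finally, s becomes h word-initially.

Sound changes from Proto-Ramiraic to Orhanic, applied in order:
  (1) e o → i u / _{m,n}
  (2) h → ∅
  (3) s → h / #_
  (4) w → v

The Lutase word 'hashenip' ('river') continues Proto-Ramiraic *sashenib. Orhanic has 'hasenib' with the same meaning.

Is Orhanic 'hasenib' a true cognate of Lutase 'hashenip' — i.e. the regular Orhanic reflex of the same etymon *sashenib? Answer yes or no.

no

Derive the expected Orhanic reflex of *sashenib:
Orhanic: *sashenib > sashinib > sasinib > hasinib  (by pre-nasal raising, h-loss, debuccalisation)
The regular Orhanic reflex would be 'hasinib', but the attested form is 'hasenib'. The correspondence is irregular, so they are not cognates (the Orhanic form has a different source).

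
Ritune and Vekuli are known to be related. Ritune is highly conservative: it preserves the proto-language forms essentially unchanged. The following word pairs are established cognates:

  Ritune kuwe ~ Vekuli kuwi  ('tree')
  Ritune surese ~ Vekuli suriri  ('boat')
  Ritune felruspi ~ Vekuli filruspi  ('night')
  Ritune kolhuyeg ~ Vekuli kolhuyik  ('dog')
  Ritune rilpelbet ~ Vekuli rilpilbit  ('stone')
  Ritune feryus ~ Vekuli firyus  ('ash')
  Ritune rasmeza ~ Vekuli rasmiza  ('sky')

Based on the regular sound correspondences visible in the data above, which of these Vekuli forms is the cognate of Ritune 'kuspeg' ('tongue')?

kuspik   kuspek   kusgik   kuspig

kuspik

surese ~ suriri, felruspi ~ filruspi — Ritune e corresponds to Vekuli i after a consonant, before a consonant other than r, m, n, p, b, f, v.
kolhuyeg ~ kolhuyik — Ritune g corresponds to Vekuli k word-finally.
Applying these to Ritune 'kuspeg':
  kuspeg → kuspig   (e→i after a consonant, before a consonant other than r, m, n, p, b, f, v)
  kuspig → kuspik   (g→k word-finally)
So the Vekuli cognate is 'kuspik'.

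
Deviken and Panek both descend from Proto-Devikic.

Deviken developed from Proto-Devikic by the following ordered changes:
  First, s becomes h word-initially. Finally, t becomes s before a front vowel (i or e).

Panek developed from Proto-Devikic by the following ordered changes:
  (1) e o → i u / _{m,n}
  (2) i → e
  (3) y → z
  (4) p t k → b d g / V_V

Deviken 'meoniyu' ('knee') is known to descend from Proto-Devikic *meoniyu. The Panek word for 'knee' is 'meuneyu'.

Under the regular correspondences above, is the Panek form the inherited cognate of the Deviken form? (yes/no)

no

Derive the expected Panek reflex of *meoniyu:
Panek: *meoniyu
  meoniyu → meuniyu   [pre-nasal raising]
  meuniyu → meuneyu   [vowel merger]
  meuneyu → meunezu   [unconditioned shift]
  meunezu (rule 4 does not apply)
  giving Panek meunezu.
The regular Panek reflex would be 'meunezu', but the attested form is 'meuneyu'. The correspondence is irregular, so they are not cognates (the Panek form has a different source).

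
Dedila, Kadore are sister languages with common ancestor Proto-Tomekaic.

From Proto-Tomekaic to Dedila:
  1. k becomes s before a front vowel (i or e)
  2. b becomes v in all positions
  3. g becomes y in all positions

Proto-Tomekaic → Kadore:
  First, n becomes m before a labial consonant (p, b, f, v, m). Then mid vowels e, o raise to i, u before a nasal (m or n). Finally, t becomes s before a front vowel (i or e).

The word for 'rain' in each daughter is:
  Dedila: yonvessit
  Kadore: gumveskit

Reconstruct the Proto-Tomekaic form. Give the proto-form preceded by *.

Position 2: Dedila has o, Kadore has u. Dedila preserves o here (none of its changes turn any other segment into o), so the proto-segment is *o.
Position 3: Dedila has n, Kadore has m. Dedila preserves n here (none of its changes turn any other segment into n), so the proto-segment is *n.
Position 7: Dedila has s, Kadore has k. Kadore preserves k here (none of its changes turn any other segment into k), so the proto-segment is *k.
Verify the candidate proto-form against each daughter:
Dedila: start from *gonveskit.
  rule 1 (palatalisation): gonveskit → gonvessit
  rule 2: no change — gonvessit
  rule 3 (unconditioned shift): gonvessit → yonvessit
  ⇒ Dedila yonvessit
Kadore: *gonveskit > gomveskit > gumveskit  (by nasal place assimilation, pre-nasal raising)
Only *gonveskit yields all of Dedila yonvessit, Kadore gumveskit.

*gonveskit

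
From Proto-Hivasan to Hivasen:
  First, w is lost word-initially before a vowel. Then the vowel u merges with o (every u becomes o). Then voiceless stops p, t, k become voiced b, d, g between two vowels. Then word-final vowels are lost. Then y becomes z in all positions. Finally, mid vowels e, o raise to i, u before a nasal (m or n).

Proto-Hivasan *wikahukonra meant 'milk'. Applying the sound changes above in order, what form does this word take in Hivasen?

igahogunr

Hivasen: *wikahukonra
  wikahukonra → ikahukonra   [glide loss]
  ikahukonra → ikahokonra   [vowel merger]
  ikahokonra → igahogonra   [intervocalic voicing]
  igahogonra → igahogonr   [apocope]
  igahogonr (rule 5 does not apply)
  igahogonr → igahogunr   [pre-nasal raising]
  giving Hivasen igahogunr.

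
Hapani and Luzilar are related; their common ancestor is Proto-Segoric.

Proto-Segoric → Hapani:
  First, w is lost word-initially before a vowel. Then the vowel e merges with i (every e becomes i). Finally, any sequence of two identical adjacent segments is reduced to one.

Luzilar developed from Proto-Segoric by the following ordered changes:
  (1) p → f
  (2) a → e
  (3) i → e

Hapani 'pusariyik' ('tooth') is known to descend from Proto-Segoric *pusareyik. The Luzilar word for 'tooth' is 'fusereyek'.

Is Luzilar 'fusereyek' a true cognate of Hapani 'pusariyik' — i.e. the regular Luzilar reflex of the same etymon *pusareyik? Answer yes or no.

yes

Derive the expected Luzilar reflex of *pusareyik:
Luzilar: *pusareyik > fusareyik > fusereyik > fusereyek  (by unconditioned shift, vowel merger, vowel merger)
Luzilar 'fusereyek' matches the regular reflex exactly, so the pair is cognate.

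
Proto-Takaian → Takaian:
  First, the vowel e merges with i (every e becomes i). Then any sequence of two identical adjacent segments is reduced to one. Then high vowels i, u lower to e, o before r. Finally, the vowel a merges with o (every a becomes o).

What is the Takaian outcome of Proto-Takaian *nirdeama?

nerdiomo

Takaian: start from *nirdeama.
  rule 1 (vowel merger): nirdeama → nirdiama
  rule 2: no change — nirdiama
  rule 3 (pre-rhotic lowering): nirdiama → nerdiama
  rule 4 (vowel merger): nerdiama → nerdiomo
  ⇒ Takaian nerdiomo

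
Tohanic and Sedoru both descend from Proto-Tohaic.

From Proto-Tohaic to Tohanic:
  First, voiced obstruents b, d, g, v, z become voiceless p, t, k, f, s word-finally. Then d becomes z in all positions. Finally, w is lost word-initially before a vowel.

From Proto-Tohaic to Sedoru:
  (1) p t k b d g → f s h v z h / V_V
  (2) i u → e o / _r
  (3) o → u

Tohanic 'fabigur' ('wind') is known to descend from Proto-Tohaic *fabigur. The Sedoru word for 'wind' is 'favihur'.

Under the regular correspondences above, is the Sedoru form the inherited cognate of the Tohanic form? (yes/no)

yes

Derive the expected Sedoru reflex of *fabigur:
Sedoru: start from *fabigur.
  rule 1 (intervocalic lenition): fabigur → favihur
  rule 2 (pre-rhotic lowering): favihur → favihor
  rule 3 (vowel merger): favihor → favihur
  ⇒ Sedoru favihur
Sedoru 'favihur' matches the regular reflex exactly, so the pair is cognate.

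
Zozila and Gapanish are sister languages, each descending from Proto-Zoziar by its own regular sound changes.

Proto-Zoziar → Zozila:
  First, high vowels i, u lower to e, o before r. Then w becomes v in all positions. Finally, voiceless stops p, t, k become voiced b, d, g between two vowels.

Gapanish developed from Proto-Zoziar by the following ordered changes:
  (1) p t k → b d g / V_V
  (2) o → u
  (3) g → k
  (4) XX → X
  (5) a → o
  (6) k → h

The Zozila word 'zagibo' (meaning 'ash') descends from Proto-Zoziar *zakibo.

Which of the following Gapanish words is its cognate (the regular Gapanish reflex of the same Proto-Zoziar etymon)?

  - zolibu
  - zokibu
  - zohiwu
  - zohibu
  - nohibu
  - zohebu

zohibu

Gapanish: *zakibo
  zakibo → zagibo   [intervocalic voicing]
  zagibo → zagibu   [vowel merger]
  zagibu → zakibu   [unconditioned shift]
  zakibu (rule 4 does not apply)
  zakibu → zokibu   [vowel merger]
  zokibu → zohibu   [unconditioned shift]
  giving Gapanish zohibu.
The other candidates each miss or misapply at least one Gapanish change.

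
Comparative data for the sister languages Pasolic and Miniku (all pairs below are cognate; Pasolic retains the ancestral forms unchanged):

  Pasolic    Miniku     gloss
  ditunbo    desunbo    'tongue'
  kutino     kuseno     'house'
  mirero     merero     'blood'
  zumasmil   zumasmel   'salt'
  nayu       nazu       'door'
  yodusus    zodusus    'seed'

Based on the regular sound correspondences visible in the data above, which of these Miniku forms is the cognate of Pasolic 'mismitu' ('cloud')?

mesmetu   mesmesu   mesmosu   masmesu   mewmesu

mesmesu

ditunbo ~ desunbo, zumasmil ~ zumasmel — Pasolic i corresponds to Miniku e after a consonant, before a consonant other than r, m, n, p, b, f, v.
ditunbo ~ desunbo — Pasolic t corresponds to Miniku s between vowels (before a back vowel).
Applying these to Pasolic 'mismitu':
  mismitu → mesmitu   (i→e after a consonant, before a consonant other than r, m, n, p, b, f, v)
  mesmitu → mesmetu   (i→e after a consonant, before a consonant other than r, m, n, p, b, f, v)
  mesmetu → mesmesu   (t→s between vowels (before a back vowel))
So the Miniku cognate is 'mesmesu'.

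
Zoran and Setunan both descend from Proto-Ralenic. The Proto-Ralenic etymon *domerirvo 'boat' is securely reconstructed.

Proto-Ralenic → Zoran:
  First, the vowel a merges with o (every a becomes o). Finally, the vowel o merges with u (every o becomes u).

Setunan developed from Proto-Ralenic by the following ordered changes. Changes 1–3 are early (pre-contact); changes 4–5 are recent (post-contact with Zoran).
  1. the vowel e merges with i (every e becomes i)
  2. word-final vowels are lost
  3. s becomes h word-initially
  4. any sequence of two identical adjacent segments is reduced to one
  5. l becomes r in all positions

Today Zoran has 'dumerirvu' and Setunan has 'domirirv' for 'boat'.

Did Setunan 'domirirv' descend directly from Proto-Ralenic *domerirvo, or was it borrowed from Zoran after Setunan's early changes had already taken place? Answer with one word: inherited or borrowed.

If inherited, *domerirvo would pass through all of Setunan's changes:
Setunan: *domerirvo
  domerirvo → domirirvo   [vowel merger]
  domirirvo → domirirv   [apocope]
  domirirv (rule 3 does not apply)
  domirirv (rule 4 does not apply)
  domirirv (rule 5 does not apply)
  giving Setunan domirirv.
If borrowed from Zoran 'dumerirvu' after the early changes, it would undergo only the recent ones:
  rule 4 (degemination): no change (dumerirvu)
  rule 5 (unconditioned shift): no change (dumerirvu)
  ⇒ as a loan: dumerirvu
Setunan 'domirirv' matches the inherited outcome exactly, so it is an inherited cognate, not a loan.

inherited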